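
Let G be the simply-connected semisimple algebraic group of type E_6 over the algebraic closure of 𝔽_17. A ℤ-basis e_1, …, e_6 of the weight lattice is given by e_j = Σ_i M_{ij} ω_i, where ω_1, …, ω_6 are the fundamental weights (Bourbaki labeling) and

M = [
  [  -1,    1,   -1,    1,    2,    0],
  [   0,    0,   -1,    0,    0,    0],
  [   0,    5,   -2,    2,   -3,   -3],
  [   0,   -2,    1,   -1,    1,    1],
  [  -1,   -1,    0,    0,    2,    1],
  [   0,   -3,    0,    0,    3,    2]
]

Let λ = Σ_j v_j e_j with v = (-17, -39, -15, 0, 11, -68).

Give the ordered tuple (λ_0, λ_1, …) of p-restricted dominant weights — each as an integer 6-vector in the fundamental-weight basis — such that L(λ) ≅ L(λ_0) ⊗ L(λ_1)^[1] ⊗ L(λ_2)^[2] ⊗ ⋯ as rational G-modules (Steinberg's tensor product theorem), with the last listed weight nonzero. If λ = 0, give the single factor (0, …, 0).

((15, 15, 6, 6, 10, 14),)

In the fundamental-weight basis, λ has coordinates c = M·v (v = (-17, -39, -15, 0, 11, -68)):
  c_1 = (-1)·(-17) + (1)·(-39) + (-1)·(-15) + (1)·(0) + (2)·(11) + (0)·(-68) = 15
  c_2 = (0)·(-17) + (0)·(-39) + (-1)·(-15) + (0)·(0) + (0)·(11) + (0)·(-68) = 15
  c_3 = (0)·(-17) + (5)·(-39) + (-2)·(-15) + (2)·(0) + (-3)·(11) + (-3)·(-68) = 6
  c_4 = (0)·(-17) + (-2)·(-39) + (1)·(-15) + (-1)·(0) + (1)·(11) + (1)·(-68) = 6
  c_5 = (-1)·(-17) + (-1)·(-39) + (0)·(-15) + (0)·(0) + (2)·(11) + (1)·(-68) = 10
  c_6 = (0)·(-17) + (-3)·(-39) + (0)·(-15) + (0)·(0) + (3)·(11) + (2)·(-68) = 14
Writing each c_i in base p = 17:
  c_1 = 15 = 15·17^0
  c_2 = 15 = 15·17^0
  c_3 = 6 = 6·17^0
  c_4 = 6 = 6·17^0
  c_5 = 10 = 10·17^0
  c_6 = 14 = 14·17^0
λ_0 = (15, 15, 6, 6, 10, 14)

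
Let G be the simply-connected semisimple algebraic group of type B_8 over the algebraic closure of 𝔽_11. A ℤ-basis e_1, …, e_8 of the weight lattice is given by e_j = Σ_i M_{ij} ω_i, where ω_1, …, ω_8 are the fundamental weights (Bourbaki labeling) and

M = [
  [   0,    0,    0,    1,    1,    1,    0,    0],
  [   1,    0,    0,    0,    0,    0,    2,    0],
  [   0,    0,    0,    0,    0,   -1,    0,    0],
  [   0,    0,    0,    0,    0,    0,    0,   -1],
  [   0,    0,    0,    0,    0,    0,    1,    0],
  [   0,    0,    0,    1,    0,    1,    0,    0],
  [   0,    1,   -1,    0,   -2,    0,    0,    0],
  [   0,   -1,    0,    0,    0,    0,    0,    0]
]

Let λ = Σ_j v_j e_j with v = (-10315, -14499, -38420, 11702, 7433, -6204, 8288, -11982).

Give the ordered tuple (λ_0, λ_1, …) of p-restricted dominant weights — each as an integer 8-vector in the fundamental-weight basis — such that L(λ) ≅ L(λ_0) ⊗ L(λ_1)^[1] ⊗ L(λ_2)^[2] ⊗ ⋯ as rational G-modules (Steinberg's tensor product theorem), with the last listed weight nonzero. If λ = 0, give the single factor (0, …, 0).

((6, 2, 0, 3, 5, 9, 2, 1), (9, 8, 3, 0, 5, 4, 9, 9), (7, 7, 7, 0, 2, 1, 8, 9), (9, 4, 4, 9, 6, 4, 6, 10))

In the fundamental-weight basis, λ has coordinates c = M·v (v = (-10315, -14499, -38420, 11702, 7433, -6204, 8288, -11982)):
  c_1 = (0)·(-10315) + (0)·(-14499) + (0)·(-38420) + (1)·(11702) + (1)·(7433) + (1)·(-6204) + (0)·(8288) + (0)·(-11982) = 12931
  c_2 = (1)·(-10315) + (0)·(-14499) + (0)·(-38420) + (0)·(11702) + (0)·(7433) + (0)·(-6204) + (2)·(8288) + (0)·(-11982) = 6261
  c_3 = (0)·(-10315) + (0)·(-14499) + (0)·(-38420) + (0)·(11702) + (0)·(7433) + (-1)·(-6204) + (0)·(8288) + (0)·(-11982) = 6204
  c_4 = (0)·(-10315) + (0)·(-14499) + (0)·(-38420) + (0)·(11702) + (0)·(7433) + (0)·(-6204) + (0)·(8288) + (-1)·(-11982) = 11982
  c_5 = (0)·(-10315) + (0)·(-14499) + (0)·(-38420) + (0)·(11702) + (0)·(7433) + (0)·(-6204) + (1)·(8288) + (0)·(-11982) = 8288
  c_6 = (0)·(-10315) + (0)·(-14499) + (0)·(-38420) + (1)·(11702) + (0)·(7433) + (1)·(-6204) + (0)·(8288) + (0)·(-11982) = 5498
  c_7 = (0)·(-10315) + (1)·(-14499) + (-1)·(-38420) + (0)·(11702) + (-2)·(7433) + (0)·(-6204) + (0)·(8288) + (0)·(-11982) = 9055
  c_8 = (0)·(-10315) + (-1)·(-14499) + (0)·(-38420) + (0)·(11702) + (0)·(7433) + (0)·(-6204) + (0)·(8288) + (0)·(-11982) = 14499
Base-11 expansion of each c_i:
  c_1 = 12931 = 6·11^0 + 9·11^1 + 7·11^2 + 9·11^3
  c_2 = 6261 = 2·11^0 + 8·11^1 + 7·11^2 + 4·11^3
  c_3 = 6204 = 0·11^0 + 3·11^1 + 7·11^2 + 4·11^3
  c_4 = 11982 = 3·11^0 + 0·11^1 + 0·11^2 + 9·11^3
  c_5 = 8288 = 5·11^0 + 5·11^1 + 2·11^2 + 6·11^3
  c_6 = 5498 = 9·11^0 + 4·11^1 + 1·11^2 + 4·11^3
  c_7 = 9055 = 2·11^0 + 9·11^1 + 8·11^2 + 6·11^3
  c_8 = 14499 = 1·11^0 + 9·11^1 + 9·11^2 + 10·11^3
p-restricted factor λ_0 = (6, 2, 0, 3, 5, 9, 2, 1)
p-restricted factor λ_1 = (9, 8, 3, 0, 5, 4, 9, 9)
p-restricted factor λ_2 = (7, 7, 7, 0, 2, 1, 8, 9)
p-restricted factor λ_3 = (9, 4, 4, 9, 6, 4, 6, 10)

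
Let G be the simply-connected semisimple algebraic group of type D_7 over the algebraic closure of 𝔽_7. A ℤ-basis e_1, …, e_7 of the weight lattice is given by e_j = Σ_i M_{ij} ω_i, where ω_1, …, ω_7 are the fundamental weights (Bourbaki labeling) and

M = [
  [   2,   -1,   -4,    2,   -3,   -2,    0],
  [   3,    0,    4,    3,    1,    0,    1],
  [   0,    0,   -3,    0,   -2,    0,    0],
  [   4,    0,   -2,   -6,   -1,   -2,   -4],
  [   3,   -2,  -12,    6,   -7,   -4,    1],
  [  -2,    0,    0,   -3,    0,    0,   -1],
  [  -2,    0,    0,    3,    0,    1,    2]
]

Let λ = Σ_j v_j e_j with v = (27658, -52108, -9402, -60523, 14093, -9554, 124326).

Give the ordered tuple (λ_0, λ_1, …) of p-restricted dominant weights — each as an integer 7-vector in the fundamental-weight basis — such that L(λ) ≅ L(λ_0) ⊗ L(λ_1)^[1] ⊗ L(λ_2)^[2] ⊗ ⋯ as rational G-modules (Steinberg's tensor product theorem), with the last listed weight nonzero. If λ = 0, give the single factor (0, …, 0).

Change of basis e → ω: c = M·v where v = (27658, -52108, -9402, -60523, 14093, -9554, 124326):
  c_1 = 2*27658 + -1*-52108 + -4*-9402 + 2*-60523 + -3*14093 + -2*-9554 + 0*124326 = 815
  c_2 = 3*27658 + 0*-52108 + 4*-9402 + 3*-60523 + 1*14093 + 0*-9554 + 1*124326 = 2216
  c_3 = 0*27658 + 0*-52108 + -3*-9402 + 0*-60523 + -2*14093 + 0*-9554 + 0*124326 = 20
  c_4 = 4*27658 + 0*-52108 + -2*-9402 + -6*-60523 + -1*14093 + -2*-9554 + -4*124326 = 285
  c_5 = 3*27658 + -2*-52108 + -12*-9402 + 6*-60523 + -7*14093 + -4*-9554 + 1*124326 = 767
  c_6 = -2*27658 + 0*-52108 + 0*-9402 + -3*-60523 + 0*14093 + 0*-9554 + -1*124326 = 1927
  c_7 = -2*27658 + 0*-52108 + 0*-9402 + 3*-60523 + 0*14093 + 1*-9554 + 2*124326 = 2213
Base-7 expansion of each c_i:
  c_1 = 815 = 3·7^0 + 4·7^1 + 2·7^2 + 2·7^3
  c_2 = 2216 = 4·7^0 + 1·7^1 + 3·7^2 + 6·7^3
  c_3 = 20 = 6·7^0 + 2·7^1
  c_4 = 285 = 5·7^0 + 5·7^1 + 5·7^2
  c_5 = 767 = 4·7^0 + 4·7^1 + 1·7^2 + 2·7^3
  c_6 = 1927 = 2·7^0 + 2·7^1 + 4·7^2 + 5·7^3
  c_7 = 2213 = 1·7^0 + 1·7^1 + 3·7^2 + 6·7^3
Factor λ_0 = (3, 4, 6, 5, 4, 2, 1)
Factor λ_1 = (4, 1, 2, 5, 4, 2, 1)
Factor λ_2 = (2, 3, 0, 5, 1, 4, 3)
Factor λ_3 = (2, 6, 0, 0, 2, 5, 6)

((3, 4, 6, 5, 4, 2, 1), (4, 1, 2, 5, 4, 2, 1), (2, 3, 0, 5, 1, 4, 3), (2, 6, 0, 0, 2, 5, 6))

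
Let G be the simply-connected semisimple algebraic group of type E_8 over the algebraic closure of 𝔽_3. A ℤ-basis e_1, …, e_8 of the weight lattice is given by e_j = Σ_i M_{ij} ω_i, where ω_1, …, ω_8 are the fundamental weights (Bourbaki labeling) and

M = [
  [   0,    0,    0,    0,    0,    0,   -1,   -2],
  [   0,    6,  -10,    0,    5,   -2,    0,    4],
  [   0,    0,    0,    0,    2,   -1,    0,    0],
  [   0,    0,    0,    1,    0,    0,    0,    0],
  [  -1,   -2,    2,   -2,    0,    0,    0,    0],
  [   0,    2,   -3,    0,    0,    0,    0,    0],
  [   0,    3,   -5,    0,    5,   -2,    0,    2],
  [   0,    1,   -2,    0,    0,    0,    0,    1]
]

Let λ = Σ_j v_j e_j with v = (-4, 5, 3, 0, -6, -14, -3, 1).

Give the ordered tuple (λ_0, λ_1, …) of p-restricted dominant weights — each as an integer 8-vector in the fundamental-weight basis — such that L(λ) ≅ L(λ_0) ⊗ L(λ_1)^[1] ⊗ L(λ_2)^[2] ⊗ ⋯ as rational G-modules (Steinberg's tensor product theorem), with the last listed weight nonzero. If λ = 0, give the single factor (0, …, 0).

In the fundamental-weight basis, λ has coordinates c = M·v (v = (-4, 5, 3, 0, -6, -14, -3, 1)):
  c_1 = 0*-4 + 0*5 + 0*3 + 0*0 + 0*-6 + 0*-14 + -1*-3 + -2*1 = 1
  c_2 = 0*-4 + 6*5 + -10*3 + 0*0 + 5*-6 + -2*-14 + 0*-3 + 4*1 = 2
  c_3 = 0*-4 + 0*5 + 0*3 + 0*0 + 2*-6 + -1*-14 + 0*-3 + 0*1 = 2
  c_4 = 0*-4 + 0*5 + 0*3 + 1*0 + 0*-6 + 0*-14 + 0*-3 + 0*1 = 0
  c_5 = -1*-4 + -2*5 + 2*3 + -2*0 + 0*-6 + 0*-14 + 0*-3 + 0*1 = 0
  c_6 = 0*-4 + 2*5 + -3*3 + 0*0 + 0*-6 + 0*-14 + 0*-3 + 0*1 = 1
  c_7 = 0*-4 + 3*5 + -5*3 + 0*0 + 5*-6 + -2*-14 + 0*-3 + 2*1 = 0
  c_8 = 0*-4 + 1*5 + -2*3 + 0*0 + 0*-6 + 0*-14 + 0*-3 + 1*1 = 0
p = 3; digits c_i = Σ_j d_{ij}·3^j, 0 ≤ d_{ij} < 3:
  c_1 = 1 = 1·3^0
  c_2 = 2 = 2·3^0
  c_3 = 2 = 2·3^0
  c_4 = 0
  c_5 = 0
  c_6 = 1 = 1·3^0
  c_7 = 0
  c_8 = 0
p-restricted factor λ_0 = (1, 2, 2, 0, 0, 1, 0, 0)

((1, 2, 2, 0, 0, 1, 0, 0),)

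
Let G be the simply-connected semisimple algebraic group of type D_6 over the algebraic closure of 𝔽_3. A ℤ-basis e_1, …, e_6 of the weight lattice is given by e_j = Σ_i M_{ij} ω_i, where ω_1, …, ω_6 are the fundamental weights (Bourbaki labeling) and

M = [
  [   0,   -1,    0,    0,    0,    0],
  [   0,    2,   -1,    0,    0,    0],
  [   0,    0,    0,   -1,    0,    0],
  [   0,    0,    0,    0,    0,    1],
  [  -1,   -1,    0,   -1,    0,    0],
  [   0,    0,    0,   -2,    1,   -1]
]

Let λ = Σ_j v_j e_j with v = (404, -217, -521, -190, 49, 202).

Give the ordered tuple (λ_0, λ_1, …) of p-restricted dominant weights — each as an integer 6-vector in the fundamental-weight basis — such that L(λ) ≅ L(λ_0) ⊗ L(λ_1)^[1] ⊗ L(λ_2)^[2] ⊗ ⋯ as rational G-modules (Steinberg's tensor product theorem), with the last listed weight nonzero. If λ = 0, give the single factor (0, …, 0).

((1, 0, 1, 1, 0, 2), (0, 2, 0, 1, 1, 0), (0, 0, 0, 1, 0, 1), (2, 0, 1, 1, 0, 2), (2, 1, 2, 2, 0, 2))

ω-coordinates c = M·v, v = (404, -217, -521, -190, 49, 202):
  c_1 = 0·404 + (-1)·(-217) + (0)·(-521) + (0)·(-190) + 0·49 + 0·202 = 217
  c_2 = 0·404 + (2)·(-217) + (-1)·(-521) + (0)·(-190) + 0·49 + 0·202 = 87
  c_3 = 0·404 + (0)·(-217) + (0)·(-521) + (-1)·(-190) + 0·49 + 0·202 = 190
  c_4 = 0·404 + (0)·(-217) + (0)·(-521) + (0)·(-190) + 0·49 + 1·202 = 202
  c_5 = (-1)·(404) + (-1)·(-217) + (0)·(-521) + (-1)·(-190) + 0·49 + 0·202 = 3
  c_6 = 0·404 + (0)·(-217) + (0)·(-521) + (-2)·(-190) + 1·49 + (-1)·(202) = 227
p = 3; digits c_i = Σ_j d_{ij}·3^j, 0 ≤ d_{ij} < 3:
  c_1 = 217 = 1·3^0 + 0·3^1 + 0·3^2 + 2·3^3 + 2·3^4
  c_2 = 87 = 0·3^0 + 2·3^1 + 0·3^2 + 0·3^3 + 1·3^4
  c_3 = 190 = 1·3^0 + 0·3^1 + 0·3^2 + 1·3^3 + 2·3^4
  c_4 = 202 = 1·3^0 + 1·3^1 + 1·3^2 + 1·3^3 + 2·3^4
  c_5 = 3 = 0·3^0 + 1·3^1
  c_6 = 227 = 2·3^0 + 0·3^1 + 1·3^2 + 2·3^3 + 2·3^4
p-restricted factor λ_0 = (1, 0, 1, 1, 0, 2)
p-restricted factor λ_1 = (0, 2, 0, 1, 1, 0)
p-restricted factor λ_2 = (0, 0, 0, 1, 0, 1)
p-restricted factor λ_3 = (2, 0, 1, 1, 0, 2)
p-restricted factor λ_4 = (2, 1, 2, 2, 0, 2)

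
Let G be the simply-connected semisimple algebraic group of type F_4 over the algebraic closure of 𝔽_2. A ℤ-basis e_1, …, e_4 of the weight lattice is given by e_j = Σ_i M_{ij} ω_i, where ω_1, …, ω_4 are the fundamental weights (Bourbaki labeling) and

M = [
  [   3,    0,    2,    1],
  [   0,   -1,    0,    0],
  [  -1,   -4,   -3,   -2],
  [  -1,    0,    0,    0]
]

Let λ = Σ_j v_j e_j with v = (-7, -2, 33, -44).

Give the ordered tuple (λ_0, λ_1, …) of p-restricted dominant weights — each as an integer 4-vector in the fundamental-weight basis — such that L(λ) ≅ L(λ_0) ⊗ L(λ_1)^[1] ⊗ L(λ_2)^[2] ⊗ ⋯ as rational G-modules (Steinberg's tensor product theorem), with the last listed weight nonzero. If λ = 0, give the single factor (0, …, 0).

((1, 0, 0, 1), (0, 1, 0, 1), (0, 0, 1, 1))

Compute c_i = Σ_j M_{ij} v_j with v = (-7, -2, 33, -44):
  c_1 = (3)·(-7) + (0)·(-2) + (2)·(33) + (1)·(-44) = 1
  c_2 = (0)·(-7) + (-1)·(-2) + (0)·(33) + (0)·(-44) = 2
  c_3 = (-1)·(-7) + (-4)·(-2) + (-3)·(33) + (-2)·(-44) = 4
  c_4 = (-1)·(-7) + (0)·(-2) + (0)·(33) + (0)·(-44) = 7
Base-2 expansion of each c_i:
  c_1 = 1 = 1·2^0
  c_2 = 2 = 0·2^0 + 1·2^1
  c_3 = 4 = 0·2^0 + 0·2^1 + 1·2^2
  c_4 = 7 = 1·2^0 + 1·2^1 + 1·2^2
p-restricted factor λ_0 = (1, 0, 0, 1)
p-restricted factor λ_1 = (0, 1, 0, 1)
p-restricted factor λ_2 = (0, 0, 1, 1)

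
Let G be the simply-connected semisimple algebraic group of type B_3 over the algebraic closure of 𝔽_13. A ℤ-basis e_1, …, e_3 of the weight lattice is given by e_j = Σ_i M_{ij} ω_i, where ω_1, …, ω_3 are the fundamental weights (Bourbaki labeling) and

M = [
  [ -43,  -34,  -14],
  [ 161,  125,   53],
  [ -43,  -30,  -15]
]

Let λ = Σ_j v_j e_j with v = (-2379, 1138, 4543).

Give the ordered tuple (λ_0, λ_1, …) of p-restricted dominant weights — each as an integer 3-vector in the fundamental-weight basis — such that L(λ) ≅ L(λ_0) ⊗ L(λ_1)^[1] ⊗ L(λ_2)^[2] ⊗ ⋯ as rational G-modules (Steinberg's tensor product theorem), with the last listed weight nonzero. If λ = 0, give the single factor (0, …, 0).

In the fundamental-weight basis, λ has coordinates c = M·v (v = (-2379, 1138, 4543)):
  c_1 = (-43)·(-2379) + (-34)·(1138) + (-14)·(4543) = 3
  c_2 = (161)·(-2379) + (125)·(1138) + (53)·(4543) = 10
  c_3 = (-43)·(-2379) + (-30)·(1138) + (-15)·(4543) = 12
Expand coordinatewise in base 13:
  c_1 = 3 = 3·13^0
  c_2 = 10 = 10·13^0
  c_3 = 12 = 12·13^0
λ_0 = (3, 10, 12)

((3, 10, 12),)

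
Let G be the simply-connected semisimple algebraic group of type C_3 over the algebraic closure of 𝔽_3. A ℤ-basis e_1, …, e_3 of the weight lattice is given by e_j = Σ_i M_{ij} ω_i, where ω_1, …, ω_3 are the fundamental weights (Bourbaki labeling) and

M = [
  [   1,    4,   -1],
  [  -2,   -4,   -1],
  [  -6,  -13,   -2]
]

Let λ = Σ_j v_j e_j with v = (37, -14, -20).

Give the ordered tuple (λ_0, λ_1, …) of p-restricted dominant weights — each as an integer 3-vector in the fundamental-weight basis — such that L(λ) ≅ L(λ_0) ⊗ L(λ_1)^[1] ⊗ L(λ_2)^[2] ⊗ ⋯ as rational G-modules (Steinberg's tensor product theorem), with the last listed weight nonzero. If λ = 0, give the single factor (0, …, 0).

Compute c_i = Σ_j M_{ij} v_j with v = (37, -14, -20):
  c_1 = 1·37 + (4)·(-14) + (-1)·(-20) = 1
  c_2 = (-2)·(37) + (-4)·(-14) + (-1)·(-20) = 2
  c_3 = (-6)·(37) + (-13)·(-14) + (-2)·(-20) = 0
Writing each c_i in base p = 3:
  c_1 = 1 = 1·3^0
  c_2 = 2 = 2·3^0
  c_3 = 0
λ_0 = (1, 2, 0)

((1, 2, 0),)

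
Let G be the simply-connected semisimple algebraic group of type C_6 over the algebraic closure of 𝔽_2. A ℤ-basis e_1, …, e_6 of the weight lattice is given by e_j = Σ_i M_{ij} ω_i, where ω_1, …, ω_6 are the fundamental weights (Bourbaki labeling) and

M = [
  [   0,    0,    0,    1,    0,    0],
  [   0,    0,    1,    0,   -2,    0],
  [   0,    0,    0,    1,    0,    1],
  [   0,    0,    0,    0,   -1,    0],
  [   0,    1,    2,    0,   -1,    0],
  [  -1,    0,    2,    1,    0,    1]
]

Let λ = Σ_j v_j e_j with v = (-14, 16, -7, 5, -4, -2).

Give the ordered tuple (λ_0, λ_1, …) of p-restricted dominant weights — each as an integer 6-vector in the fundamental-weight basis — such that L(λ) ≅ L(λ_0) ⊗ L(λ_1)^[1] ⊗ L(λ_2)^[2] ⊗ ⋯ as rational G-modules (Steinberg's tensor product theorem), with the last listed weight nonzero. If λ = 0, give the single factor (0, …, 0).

ω-coordinates c = M·v, v = (-14, 16, -7, 5, -4, -2):
  c_1 = (0)·(-14) + (0)·(16) + (0)·(-7) + (1)·(5) + (0)·(-4) + (0)·(-2) = 5
  c_2 = (0)·(-14) + (0)·(16) + (1)·(-7) + (0)·(5) + (-2)·(-4) + (0)·(-2) = 1
  c_3 = (0)·(-14) + (0)·(16) + (0)·(-7) + (1)·(5) + (0)·(-4) + (1)·(-2) = 3
  c_4 = (0)·(-14) + (0)·(16) + (0)·(-7) + (0)·(5) + (-1)·(-4) + (0)·(-2) = 4
  c_5 = (0)·(-14) + (1)·(16) + (2)·(-7) + (0)·(5) + (-1)·(-4) + (0)·(-2) = 6
  c_6 = (-1)·(-14) + (0)·(16) + (2)·(-7) + (1)·(5) + (0)·(-4) + (1)·(-2) = 3
Expand coordinatewise in base 2:
  c_1 = 5 = 1·2^0 + 0·2^1 + 1·2^2
  c_2 = 1 = 1·2^0
  c_3 = 3 = 1·2^0 + 1·2^1
  c_4 = 4 = 0·2^0 + 0·2^1 + 1·2^2
  c_5 = 6 = 0·2^0 + 1·2^1 + 1·2^2
  c_6 = 3 = 1·2^0 + 1·2^1
Factor λ_0 = (1, 1, 1, 0, 0, 1)
Factor λ_1 = (0, 0, 1, 0, 1, 1)
Factor λ_2 = (1, 0, 0, 1, 1, 0)

((1, 1, 1, 0, 0, 1), (0, 0, 1, 0, 1, 1), (1, 0, 0, 1, 1, 0))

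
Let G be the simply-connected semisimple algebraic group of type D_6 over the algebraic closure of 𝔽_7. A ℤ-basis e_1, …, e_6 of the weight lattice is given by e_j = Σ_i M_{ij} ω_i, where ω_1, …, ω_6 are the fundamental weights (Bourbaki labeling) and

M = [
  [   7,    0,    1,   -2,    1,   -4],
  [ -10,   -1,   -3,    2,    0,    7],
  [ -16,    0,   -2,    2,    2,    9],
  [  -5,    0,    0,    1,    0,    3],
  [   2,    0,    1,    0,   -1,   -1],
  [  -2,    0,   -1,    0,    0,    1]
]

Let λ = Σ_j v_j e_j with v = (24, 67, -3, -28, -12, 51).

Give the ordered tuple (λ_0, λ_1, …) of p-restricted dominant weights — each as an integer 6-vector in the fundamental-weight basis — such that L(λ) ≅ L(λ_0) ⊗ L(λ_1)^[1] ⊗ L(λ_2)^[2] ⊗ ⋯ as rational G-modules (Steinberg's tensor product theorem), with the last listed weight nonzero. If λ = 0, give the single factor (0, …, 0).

Converting to the ω-basis (c_i = row i of M dotted with v = (24, 67, -3, -28, -12, 51)):
  c_1 = 7*24 + 0*67 + 1*-3 + -2*-28 + 1*-12 + -4*51 = 5
  c_2 = -10*24 + -1*67 + -3*-3 + 2*-28 + 0*-12 + 7*51 = 3
  c_3 = -16*24 + 0*67 + -2*-3 + 2*-28 + 2*-12 + 9*51 = 1
  c_4 = -5*24 + 0*67 + 0*-3 + 1*-28 + 0*-12 + 3*51 = 5
  c_5 = 2*24 + 0*67 + 1*-3 + 0*-28 + -1*-12 + -1*51 = 6
  c_6 = -2*24 + 0*67 + -1*-3 + 0*-28 + 0*-12 + 1*51 = 6
Base-7 expansion of each c_i:
  c_1 = 5 = 5·7^0
  c_2 = 3 = 3·7^0
  c_3 = 1 = 1·7^0
  c_4 = 5 = 5·7^0
  c_5 = 6 = 6·7^0
  c_6 = 6 = 6·7^0
Factor λ_0 = (5, 3, 1, 5, 6, 6)

((5, 3, 1, 5, 6, 6),)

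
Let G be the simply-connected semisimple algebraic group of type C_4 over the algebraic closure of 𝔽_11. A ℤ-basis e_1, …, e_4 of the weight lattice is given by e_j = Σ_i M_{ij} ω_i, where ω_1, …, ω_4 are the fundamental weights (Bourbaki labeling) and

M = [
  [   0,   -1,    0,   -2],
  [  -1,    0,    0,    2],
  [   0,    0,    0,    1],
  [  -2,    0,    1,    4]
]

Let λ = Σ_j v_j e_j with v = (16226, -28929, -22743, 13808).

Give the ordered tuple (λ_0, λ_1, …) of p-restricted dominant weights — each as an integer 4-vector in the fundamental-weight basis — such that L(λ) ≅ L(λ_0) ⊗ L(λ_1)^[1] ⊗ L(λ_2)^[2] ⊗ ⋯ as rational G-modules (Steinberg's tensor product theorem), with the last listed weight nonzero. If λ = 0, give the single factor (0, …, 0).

ω-coordinates c = M·v, v = (16226, -28929, -22743, 13808):
  c_1 = 0·16226 + (-1)·(-28929) + (0)·(-22743) + (-2)·(13808) = 1313
  c_2 = (-1)·(16226) + (0)·(-28929) + (0)·(-22743) + 2·13808 = 11390
  c_3 = 0·16226 + (0)·(-28929) + (0)·(-22743) + 1·13808 = 13808
  c_4 = (-2)·(16226) + (0)·(-28929) + (1)·(-22743) + 4·13808 = 37
Base-11 expansion of each c_i:
  c_1 = 1313 = 4·11^0 + 9·11^1 + 10·11^2
  c_2 = 11390 = 5·11^0 + 1·11^1 + 6·11^2 + 8·11^3
  c_3 = 13808 = 3·11^0 + 1·11^1 + 4·11^2 + 10·11^3
  c_4 = 37 = 4·11^0 + 3·11^1
p-restricted factor λ_0 = (4, 5, 3, 4)
p-restricted factor λ_1 = (9, 1, 1, 3)
p-restricted factor λ_2 = (10, 6, 4, 0)
p-restricted factor λ_3 = (0, 8, 10, 0)

((4, 5, 3, 4), (9, 1, 1, 3), (10, 6, 4, 0), (0, 8, 10, 0))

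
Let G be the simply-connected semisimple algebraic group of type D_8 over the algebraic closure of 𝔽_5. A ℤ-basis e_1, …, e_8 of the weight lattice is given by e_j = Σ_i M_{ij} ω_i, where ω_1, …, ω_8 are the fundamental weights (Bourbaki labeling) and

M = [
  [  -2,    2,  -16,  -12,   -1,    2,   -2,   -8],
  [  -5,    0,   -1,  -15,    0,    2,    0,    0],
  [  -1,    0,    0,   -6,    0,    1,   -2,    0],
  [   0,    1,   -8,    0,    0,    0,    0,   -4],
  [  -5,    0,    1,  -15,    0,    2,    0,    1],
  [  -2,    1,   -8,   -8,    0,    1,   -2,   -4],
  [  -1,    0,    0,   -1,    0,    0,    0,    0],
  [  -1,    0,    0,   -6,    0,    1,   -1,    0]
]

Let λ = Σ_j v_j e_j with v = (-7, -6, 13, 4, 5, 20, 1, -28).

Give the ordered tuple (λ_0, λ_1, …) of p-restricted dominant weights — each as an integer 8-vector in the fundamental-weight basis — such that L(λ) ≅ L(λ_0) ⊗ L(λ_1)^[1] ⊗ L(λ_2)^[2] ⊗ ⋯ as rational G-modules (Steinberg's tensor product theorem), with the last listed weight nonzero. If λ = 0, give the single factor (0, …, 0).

((3, 2, 1, 2, 0, 2, 3, 2),)

In the fundamental-weight basis, λ has coordinates c = M·v (v = (-7, -6, 13, 4, 5, 20, 1, -28)):
  c_1 = (-2)·(-7) + (2)·(-6) + (-16)·(13) + (-12)·(4) + (-1)·(5) + (2)·(20) + (-2)·(1) + (-8)·(-28) = 3
  c_2 = (-5)·(-7) + (0)·(-6) + (-1)·(13) + (-15)·(4) + (0)·(5) + (2)·(20) + (0)·(1) + (0)·(-28) = 2
  c_3 = (-1)·(-7) + (0)·(-6) + (0)·(13) + (-6)·(4) + (0)·(5) + (1)·(20) + (-2)·(1) + (0)·(-28) = 1
  c_4 = (0)·(-7) + (1)·(-6) + (-8)·(13) + (0)·(4) + (0)·(5) + (0)·(20) + (0)·(1) + (-4)·(-28) = 2
  c_5 = (-5)·(-7) + (0)·(-6) + (1)·(13) + (-15)·(4) + (0)·(5) + (2)·(20) + (0)·(1) + (1)·(-28) = 0
  c_6 = (-2)·(-7) + (1)·(-6) + (-8)·(13) + (-8)·(4) + (0)·(5) + (1)·(20) + (-2)·(1) + (-4)·(-28) = 2
  c_7 = (-1)·(-7) + (0)·(-6) + (0)·(13) + (-1)·(4) + (0)·(5) + (0)·(20) + (0)·(1) + (0)·(-28) = 3
  c_8 = (-1)·(-7) + (0)·(-6) + (0)·(13) + (-6)·(4) + (0)·(5) + (1)·(20) + (-1)·(1) + (0)·(-28) = 2
Writing each c_i in base p = 5:
  c_1 = 3 = 3·5^0
  c_2 = 2 = 2·5^0
  c_3 = 1 = 1·5^0
  c_4 = 2 = 2·5^0
  c_5 = 0
  c_6 = 2 = 2·5^0
  c_7 = 3 = 3·5^0
  c_8 = 2 = 2·5^0
Factor λ_0 = (3, 2, 1, 2, 0, 2, 3, 2)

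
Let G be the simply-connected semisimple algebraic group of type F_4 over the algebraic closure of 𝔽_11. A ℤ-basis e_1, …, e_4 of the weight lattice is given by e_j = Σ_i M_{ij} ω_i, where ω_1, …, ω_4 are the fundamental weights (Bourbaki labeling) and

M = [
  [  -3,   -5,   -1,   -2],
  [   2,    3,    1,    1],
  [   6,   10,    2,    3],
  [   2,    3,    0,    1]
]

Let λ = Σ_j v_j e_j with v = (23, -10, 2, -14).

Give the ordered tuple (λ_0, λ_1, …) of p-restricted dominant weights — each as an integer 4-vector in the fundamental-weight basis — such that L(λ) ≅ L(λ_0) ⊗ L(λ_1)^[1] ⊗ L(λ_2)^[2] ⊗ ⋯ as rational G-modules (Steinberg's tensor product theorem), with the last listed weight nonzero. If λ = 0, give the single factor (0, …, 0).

ω-coordinates c = M·v, v = (23, -10, 2, -14):
  c_1 = -3*23 + -5*-10 + -1*2 + -2*-14 = 7
  c_2 = 2*23 + 3*-10 + 1*2 + 1*-14 = 4
  c_3 = 6*23 + 10*-10 + 2*2 + 3*-14 = 0
  c_4 = 2*23 + 3*-10 + 0*2 + 1*-14 = 2
Base-11 expansion of each c_i:
  c_1 = 7 = 7·11^0
  c_2 = 4 = 4·11^0
  c_3 = 0
  c_4 = 2 = 2·11^0
λ_0 = (7, 4, 0, 2)

((7, 4, 0, 2),)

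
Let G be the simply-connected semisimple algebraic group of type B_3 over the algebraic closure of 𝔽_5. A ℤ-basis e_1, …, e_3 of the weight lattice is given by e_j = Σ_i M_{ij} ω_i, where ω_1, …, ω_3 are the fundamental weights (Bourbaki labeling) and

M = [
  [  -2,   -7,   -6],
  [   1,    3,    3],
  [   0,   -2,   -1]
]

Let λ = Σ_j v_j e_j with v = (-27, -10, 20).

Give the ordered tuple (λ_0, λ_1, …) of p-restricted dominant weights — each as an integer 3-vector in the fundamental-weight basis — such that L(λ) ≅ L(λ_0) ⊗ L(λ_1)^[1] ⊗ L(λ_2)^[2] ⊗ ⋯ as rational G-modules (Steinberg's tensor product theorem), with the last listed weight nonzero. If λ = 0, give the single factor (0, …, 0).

In the fundamental-weight basis, λ has coordinates c = M·v (v = (-27, -10, 20)):
  c_1 = (-2)·(-27) + (-7)·(-10) + (-6)·(20) = 4
  c_2 = (1)·(-27) + (3)·(-10) + (3)·(20) = 3
  c_3 = (0)·(-27) + (-2)·(-10) + (-1)·(20) = 0
Writing each c_i in base p = 5:
  c_1 = 4 = 4·5^0
  c_2 = 3 = 3·5^0
  c_3 = 0
Factor λ_0 = (4, 3, 0)

((4, 3, 0),)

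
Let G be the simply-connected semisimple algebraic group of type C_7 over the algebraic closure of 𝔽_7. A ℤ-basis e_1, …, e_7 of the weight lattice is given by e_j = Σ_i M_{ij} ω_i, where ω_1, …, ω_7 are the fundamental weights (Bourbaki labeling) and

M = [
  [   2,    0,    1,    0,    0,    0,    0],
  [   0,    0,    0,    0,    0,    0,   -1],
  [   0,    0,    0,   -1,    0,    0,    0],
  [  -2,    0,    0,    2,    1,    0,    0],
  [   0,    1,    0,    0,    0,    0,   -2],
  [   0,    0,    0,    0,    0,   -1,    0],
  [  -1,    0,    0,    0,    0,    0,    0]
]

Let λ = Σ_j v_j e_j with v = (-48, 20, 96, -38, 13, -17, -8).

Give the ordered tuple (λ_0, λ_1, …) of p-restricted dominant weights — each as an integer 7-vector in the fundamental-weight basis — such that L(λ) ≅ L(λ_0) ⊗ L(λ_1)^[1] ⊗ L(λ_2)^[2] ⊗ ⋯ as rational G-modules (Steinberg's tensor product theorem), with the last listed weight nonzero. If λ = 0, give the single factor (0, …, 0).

((0, 1, 3, 5, 1, 3, 6), (0, 1, 5, 4, 5, 2, 6))

In the fundamental-weight basis, λ has coordinates c = M·v (v = (-48, 20, 96, -38, 13, -17, -8)):
  c_1 = (2)·(-48) + 0·20 + 1·96 + (0)·(-38) + 0·13 + (0)·(-17) + (0)·(-8) = 0
  c_2 = (0)·(-48) + 0·20 + 0·96 + (0)·(-38) + 0·13 + (0)·(-17) + (-1)·(-8) = 8
  c_3 = (0)·(-48) + 0·20 + 0·96 + (-1)·(-38) + 0·13 + (0)·(-17) + (0)·(-8) = 38
  c_4 = (-2)·(-48) + 0·20 + 0·96 + (2)·(-38) + 1·13 + (0)·(-17) + (0)·(-8) = 33
  c_5 = (0)·(-48) + 1·20 + 0·96 + (0)·(-38) + 0·13 + (0)·(-17) + (-2)·(-8) = 36
  c_6 = (0)·(-48) + 0·20 + 0·96 + (0)·(-38) + 0·13 + (-1)·(-17) + (0)·(-8) = 17
  c_7 = (-1)·(-48) + 0·20 + 0·96 + (0)·(-38) + 0·13 + (0)·(-17) + (0)·(-8) = 48
Writing each c_i in base p = 7:
  c_1 = 0
  c_2 = 8 = 1·7^0 + 1·7^1
  c_3 = 38 = 3·7^0 + 5·7^1
  c_4 = 33 = 5·7^0 + 4·7^1
  c_5 = 36 = 1·7^0 + 5·7^1
  c_6 = 17 = 3·7^0 + 2·7^1
  c_7 = 48 = 6·7^0 + 6·7^1
λ_0 = (0, 1, 3, 5, 1, 3, 6)
λ_1 = (0, 1, 5, 4, 5, 2, 6)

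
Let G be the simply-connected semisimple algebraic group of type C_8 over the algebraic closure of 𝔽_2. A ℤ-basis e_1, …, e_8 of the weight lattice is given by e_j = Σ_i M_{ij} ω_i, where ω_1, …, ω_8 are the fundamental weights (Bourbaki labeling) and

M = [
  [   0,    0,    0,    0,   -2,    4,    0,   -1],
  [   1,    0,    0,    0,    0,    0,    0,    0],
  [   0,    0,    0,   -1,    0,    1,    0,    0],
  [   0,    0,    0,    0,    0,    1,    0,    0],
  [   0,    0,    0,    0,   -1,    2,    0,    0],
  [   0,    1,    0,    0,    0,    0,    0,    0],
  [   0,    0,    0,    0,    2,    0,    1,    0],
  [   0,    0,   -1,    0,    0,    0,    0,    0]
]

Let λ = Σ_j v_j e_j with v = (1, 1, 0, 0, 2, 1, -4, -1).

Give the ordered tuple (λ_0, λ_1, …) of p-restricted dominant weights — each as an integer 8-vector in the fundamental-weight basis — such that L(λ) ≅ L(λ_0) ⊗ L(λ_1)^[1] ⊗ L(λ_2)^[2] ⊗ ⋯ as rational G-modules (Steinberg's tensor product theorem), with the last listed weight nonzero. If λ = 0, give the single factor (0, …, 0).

ω-coordinates c = M·v, v = (1, 1, 0, 0, 2, 1, -4, -1):
  c_1 = 0·1 + 0·1 + 0·0 + 0·0 + (-2)·(2) + 4·1 + (0)·(-4) + (-1)·(-1) = 1
  c_2 = 1·1 + 0·1 + 0·0 + 0·0 + 0·2 + 0·1 + (0)·(-4) + (0)·(-1) = 1
  c_3 = 0·1 + 0·1 + 0·0 + (-1)·(0) + 0·2 + 1·1 + (0)·(-4) + (0)·(-1) = 1
  c_4 = 0·1 + 0·1 + 0·0 + 0·0 + 0·2 + 1·1 + (0)·(-4) + (0)·(-1) = 1
  c_5 = 0·1 + 0·1 + 0·0 + 0·0 + (-1)·(2) + 2·1 + (0)·(-4) + (0)·(-1) = 0
  c_6 = 0·1 + 1·1 + 0·0 + 0·0 + 0·2 + 0·1 + (0)·(-4) + (0)·(-1) = 1
  c_7 = 0·1 + 0·1 + 0·0 + 0·0 + 2·2 + 0·1 + (1)·(-4) + (0)·(-1) = 0
  c_8 = 0·1 + 0·1 + (-1)·(0) + 0·0 + 0·2 + 0·1 + (0)·(-4) + (0)·(-1) = 0
Expand coordinatewise in base 2:
  c_1 = 1 = 1·2^0
  c_2 = 1 = 1·2^0
  c_3 = 1 = 1·2^0
  c_4 = 1 = 1·2^0
  c_5 = 0
  c_6 = 1 = 1·2^0
  c_7 = 0
  c_8 = 0
λ_0 = (1, 1, 1, 1, 0, 1, 0, 0)

((1, 1, 1, 1, 0, 1, 0, 0),)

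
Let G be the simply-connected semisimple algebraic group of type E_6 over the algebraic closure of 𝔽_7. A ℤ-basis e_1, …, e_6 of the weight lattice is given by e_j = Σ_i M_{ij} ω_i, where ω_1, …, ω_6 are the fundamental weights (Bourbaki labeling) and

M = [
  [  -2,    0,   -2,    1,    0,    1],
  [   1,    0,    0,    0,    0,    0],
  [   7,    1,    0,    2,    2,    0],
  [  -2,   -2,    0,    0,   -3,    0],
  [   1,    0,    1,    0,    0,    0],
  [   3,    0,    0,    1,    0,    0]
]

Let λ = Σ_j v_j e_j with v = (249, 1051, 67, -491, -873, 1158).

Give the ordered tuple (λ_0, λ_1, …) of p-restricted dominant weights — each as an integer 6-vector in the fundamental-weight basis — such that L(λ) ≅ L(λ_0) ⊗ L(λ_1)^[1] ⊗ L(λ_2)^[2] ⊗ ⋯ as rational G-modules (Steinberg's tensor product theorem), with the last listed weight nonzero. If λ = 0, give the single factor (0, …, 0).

((0, 4, 3, 5, 1, 4), (5, 0, 2, 2, 3, 1), (0, 5, 1, 0, 6, 5))

Change of basis e → ω: c = M·v where v = (249, 1051, 67, -491, -873, 1158):
  c_1 = (-2)·(249) + 0·1051 + (-2)·(67) + (1)·(-491) + (0)·(-873) + 1·1158 = 35
  c_2 = 1·249 + 0·1051 + 0·67 + (0)·(-491) + (0)·(-873) + 0·1158 = 249
  c_3 = 7·249 + 1·1051 + 0·67 + (2)·(-491) + (2)·(-873) + 0·1158 = 66
  c_4 = (-2)·(249) + (-2)·(1051) + 0·67 + (0)·(-491) + (-3)·(-873) + 0·1158 = 19
  c_5 = 1·249 + 0·1051 + 1·67 + (0)·(-491) + (0)·(-873) + 0·1158 = 316
  c_6 = 3·249 + 0·1051 + 0·67 + (1)·(-491) + (0)·(-873) + 0·1158 = 256
Base-7 expansion of each c_i:
  c_1 = 35 = 0·7^0 + 5·7^1
  c_2 = 249 = 4·7^0 + 0·7^1 + 5·7^2
  c_3 = 66 = 3·7^0 + 2·7^1 + 1·7^2
  c_4 = 19 = 5·7^0 + 2·7^1
  c_5 = 316 = 1·7^0 + 3·7^1 + 6·7^2
  c_6 = 256 = 4·7^0 + 1·7^1 + 5·7^2
Factor λ_0 = (0, 4, 3, 5, 1, 4)
Factor λ_1 = (5, 0, 2, 2, 3, 1)
Factor λ_2 = (0, 5, 1, 0, 6, 5)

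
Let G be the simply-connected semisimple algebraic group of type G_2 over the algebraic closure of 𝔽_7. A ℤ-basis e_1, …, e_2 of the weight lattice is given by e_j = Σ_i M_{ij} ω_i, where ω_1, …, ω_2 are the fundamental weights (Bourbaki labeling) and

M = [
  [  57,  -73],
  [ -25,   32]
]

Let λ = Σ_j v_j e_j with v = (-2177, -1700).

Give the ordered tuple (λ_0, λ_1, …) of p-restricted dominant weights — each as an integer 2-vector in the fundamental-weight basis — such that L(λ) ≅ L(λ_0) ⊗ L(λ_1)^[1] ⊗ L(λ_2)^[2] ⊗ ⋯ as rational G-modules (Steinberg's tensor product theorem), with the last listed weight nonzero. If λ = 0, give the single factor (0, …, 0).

In the fundamental-weight basis, λ has coordinates c = M·v (v = (-2177, -1700)):
  c_1 = (57)·(-2177) + (-73)·(-1700) = 11
  c_2 = (-25)·(-2177) + (32)·(-1700) = 25
Base-7 expansion of each c_i:
  c_1 = 11 = 4·7^0 + 1·7^1
  c_2 = 25 = 4·7^0 + 3·7^1
λ_0 = (4, 4)
λ_1 = (1, 3)

((4, 4), (1, 3))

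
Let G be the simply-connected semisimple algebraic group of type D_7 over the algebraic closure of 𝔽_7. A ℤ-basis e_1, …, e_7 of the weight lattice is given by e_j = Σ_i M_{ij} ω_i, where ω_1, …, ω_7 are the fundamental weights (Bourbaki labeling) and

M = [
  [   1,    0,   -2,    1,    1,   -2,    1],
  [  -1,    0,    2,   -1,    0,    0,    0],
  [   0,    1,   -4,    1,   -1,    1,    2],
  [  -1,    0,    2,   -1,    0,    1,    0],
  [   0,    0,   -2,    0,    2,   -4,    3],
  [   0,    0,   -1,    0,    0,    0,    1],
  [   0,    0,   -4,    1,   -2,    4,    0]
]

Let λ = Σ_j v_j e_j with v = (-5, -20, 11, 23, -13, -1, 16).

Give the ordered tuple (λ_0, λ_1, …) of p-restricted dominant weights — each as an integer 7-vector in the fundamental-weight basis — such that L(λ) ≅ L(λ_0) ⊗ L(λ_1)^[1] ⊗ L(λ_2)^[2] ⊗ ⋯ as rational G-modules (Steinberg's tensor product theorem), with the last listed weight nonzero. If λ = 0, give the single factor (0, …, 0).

Change of basis e → ω: c = M·v where v = (-5, -20, 11, 23, -13, -1, 16):
  c_1 = (1)·(-5) + (0)·(-20) + (-2)·(11) + (1)·(23) + (1)·(-13) + (-2)·(-1) + (1)·(16) = 1
  c_2 = (-1)·(-5) + (0)·(-20) + (2)·(11) + (-1)·(23) + (0)·(-13) + (0)·(-1) + (0)·(16) = 4
  c_3 = (0)·(-5) + (1)·(-20) + (-4)·(11) + (1)·(23) + (-1)·(-13) + (1)·(-1) + (2)·(16) = 3
  c_4 = (-1)·(-5) + (0)·(-20) + (2)·(11) + (-1)·(23) + (0)·(-13) + (1)·(-1) + (0)·(16) = 3
  c_5 = (0)·(-5) + (0)·(-20) + (-2)·(11) + (0)·(23) + (2)·(-13) + (-4)·(-1) + (3)·(16) = 4
  c_6 = (0)·(-5) + (0)·(-20) + (-1)·(11) + (0)·(23) + (0)·(-13) + (0)·(-1) + (1)·(16) = 5
  c_7 = (0)·(-5) + (0)·(-20) + (-4)·(11) + (1)·(23) + (-2)·(-13) + (4)·(-1) + (0)·(16) = 1
Writing each c_i in base p = 7:
  c_1 = 1 = 1·7^0
  c_2 = 4 = 4·7^0
  c_3 = 3 = 3·7^0
  c_4 = 3 = 3·7^0
  c_5 = 4 = 4·7^0
  c_6 = 5 = 5·7^0
  c_7 = 1 = 1·7^0
p-restricted factor λ_0 = (1, 4, 3, 3, 4, 5, 1)

((1, 4, 3, 3, 4, 5, 1),)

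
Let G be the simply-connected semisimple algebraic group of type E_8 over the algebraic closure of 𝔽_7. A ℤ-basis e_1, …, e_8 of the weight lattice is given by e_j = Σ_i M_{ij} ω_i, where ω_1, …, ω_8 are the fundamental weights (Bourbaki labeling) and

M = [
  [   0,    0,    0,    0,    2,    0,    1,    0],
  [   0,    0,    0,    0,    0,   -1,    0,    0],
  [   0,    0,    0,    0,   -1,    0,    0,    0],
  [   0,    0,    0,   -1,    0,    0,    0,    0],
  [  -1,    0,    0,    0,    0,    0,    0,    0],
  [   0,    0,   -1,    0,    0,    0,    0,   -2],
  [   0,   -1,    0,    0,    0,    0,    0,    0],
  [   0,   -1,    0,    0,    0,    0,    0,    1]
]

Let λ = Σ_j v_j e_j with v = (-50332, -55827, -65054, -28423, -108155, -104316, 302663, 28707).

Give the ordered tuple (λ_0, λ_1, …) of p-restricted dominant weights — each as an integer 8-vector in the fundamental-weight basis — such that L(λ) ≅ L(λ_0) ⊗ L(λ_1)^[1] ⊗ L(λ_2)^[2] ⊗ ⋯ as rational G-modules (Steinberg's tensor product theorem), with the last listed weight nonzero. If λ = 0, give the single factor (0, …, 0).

((1, 2, 5, 3, 2, 3, 2, 2), (2, 6, 1, 0, 1, 6, 2, 1), (5, 0, 2, 6, 5, 1, 5, 3), (6, 3, 0, 5, 6, 1, 1, 1), (0, 1, 3, 4, 6, 3, 2, 0), (5, 6, 6, 1, 2, 0, 3, 5))

In the fundamental-weight basis, λ has coordinates c = M·v (v = (-50332, -55827, -65054, -28423, -108155, -104316, 302663, 28707)):
  c_1 = (0)·(-50332) + (0)·(-55827) + (0)·(-65054) + (0)·(-28423) + (2)·(-108155) + (0)·(-104316) + (1)·(302663) + (0)·(28707) = 86353
  c_2 = (0)·(-50332) + (0)·(-55827) + (0)·(-65054) + (0)·(-28423) + (0)·(-108155) + (-1)·(-104316) + (0)·(302663) + (0)·(28707) = 104316
  c_3 = (0)·(-50332) + (0)·(-55827) + (0)·(-65054) + (0)·(-28423) + (-1)·(-108155) + (0)·(-104316) + (0)·(302663) + (0)·(28707) = 108155
  c_4 = (0)·(-50332) + (0)·(-55827) + (0)·(-65054) + (-1)·(-28423) + (0)·(-108155) + (0)·(-104316) + (0)·(302663) + (0)·(28707) = 28423
  c_5 = (-1)·(-50332) + (0)·(-55827) + (0)·(-65054) + (0)·(-28423) + (0)·(-108155) + (0)·(-104316) + (0)·(302663) + (0)·(28707) = 50332
  c_6 = (0)·(-50332) + (0)·(-55827) + (-1)·(-65054) + (0)·(-28423) + (0)·(-108155) + (0)·(-104316) + (0)·(302663) + (-2)·(28707) = 7640
  c_7 = (0)·(-50332) + (-1)·(-55827) + (0)·(-65054) + (0)·(-28423) + (0)·(-108155) + (0)·(-104316) + (0)·(302663) + (0)·(28707) = 55827
  c_8 = (0)·(-50332) + (-1)·(-55827) + (0)·(-65054) + (0)·(-28423) + (0)·(-108155) + (0)·(-104316) + (0)·(302663) + (1)·(28707) = 84534
Writing each c_i in base p = 7:
  c_1 = 86353 = 1·7^0 + 2·7^1 + 5·7^2 + 6·7^3 + 0·7^4 + 5·7^5
  c_2 = 104316 = 2·7^0 + 6·7^1 + 0·7^2 + 3·7^3 + 1·7^4 + 6·7^5
  c_3 = 108155 = 5·7^0 + 1·7^1 + 2·7^2 + 0·7^3 + 3·7^4 + 6·7^5
  c_4 = 28423 = 3·7^0 + 0·7^1 + 6·7^2 + 5·7^3 + 4·7^4 + 1·7^5
  c_5 = 50332 = 2·7^0 + 1·7^1 + 5·7^2 + 6·7^3 + 6·7^4 + 2·7^5
  c_6 = 7640 = 3·7^0 + 6·7^1 + 1·7^2 + 1·7^3 + 3·7^4
  c_7 = 55827 = 2·7^0 + 2·7^1 + 5·7^2 + 1·7^3 + 2·7^4 + 3·7^5
  c_8 = 84534 = 2·7^0 + 1·7^1 + 3·7^2 + 1·7^3 + 0·7^4 + 5·7^5
p-restricted factor λ_0 = (1, 2, 5, 3, 2, 3, 2, 2)
p-restricted factor λ_1 = (2, 6, 1, 0, 1, 6, 2, 1)
p-restricted factor λ_2 = (5, 0, 2, 6, 5, 1, 5, 3)
p-restricted factor λ_3 = (6, 3, 0, 5, 6, 1, 1, 1)
p-restricted factor λ_4 = (0, 1, 3, 4, 6, 3, 2, 0)
p-restricted factor λ_5 = (5, 6, 6, 1, 2, 0, 3, 5)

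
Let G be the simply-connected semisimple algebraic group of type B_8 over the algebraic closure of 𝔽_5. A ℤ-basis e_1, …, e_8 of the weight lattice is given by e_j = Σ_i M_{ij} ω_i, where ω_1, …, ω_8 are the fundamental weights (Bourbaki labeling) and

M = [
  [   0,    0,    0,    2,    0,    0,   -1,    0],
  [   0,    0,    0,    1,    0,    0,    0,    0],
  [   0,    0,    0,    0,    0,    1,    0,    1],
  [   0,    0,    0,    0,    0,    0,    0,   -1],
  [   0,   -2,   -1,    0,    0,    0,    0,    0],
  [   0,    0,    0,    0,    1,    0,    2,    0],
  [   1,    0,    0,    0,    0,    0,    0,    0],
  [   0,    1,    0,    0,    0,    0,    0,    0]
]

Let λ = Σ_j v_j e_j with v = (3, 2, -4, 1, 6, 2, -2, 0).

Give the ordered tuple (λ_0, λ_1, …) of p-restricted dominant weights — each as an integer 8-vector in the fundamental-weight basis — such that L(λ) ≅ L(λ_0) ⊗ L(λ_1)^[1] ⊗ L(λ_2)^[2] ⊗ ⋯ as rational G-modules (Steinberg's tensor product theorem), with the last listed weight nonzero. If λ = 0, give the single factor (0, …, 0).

In the fundamental-weight basis, λ has coordinates c = M·v (v = (3, 2, -4, 1, 6, 2, -2, 0)):
  c_1 = 0·3 + 0·2 + (0)·(-4) + 2·1 + 0·6 + 0·2 + (-1)·(-2) + 0·0 = 4
  c_2 = 0·3 + 0·2 + (0)·(-4) + 1·1 + 0·6 + 0·2 + (0)·(-2) + 0·0 = 1
  c_3 = 0·3 + 0·2 + (0)·(-4) + 0·1 + 0·6 + 1·2 + (0)·(-2) + 1·0 = 2
  c_4 = 0·3 + 0·2 + (0)·(-4) + 0·1 + 0·6 + 0·2 + (0)·(-2) + (-1)·(0) = 0
  c_5 = 0·3 + (-2)·(2) + (-1)·(-4) + 0·1 + 0·6 + 0·2 + (0)·(-2) + 0·0 = 0
  c_6 = 0·3 + 0·2 + (0)·(-4) + 0·1 + 1·6 + 0·2 + (2)·(-2) + 0·0 = 2
  c_7 = 1·3 + 0·2 + (0)·(-4) + 0·1 + 0·6 + 0·2 + (0)·(-2) + 0·0 = 3
  c_8 = 0·3 + 1·2 + (0)·(-4) + 0·1 + 0·6 + 0·2 + (0)·(-2) + 0·0 = 2
Base-5 expansion of each c_i:
  c_1 = 4 = 4·5^0
  c_2 = 1 = 1·5^0
  c_3 = 2 = 2·5^0
  c_4 = 0
  c_5 = 0
  c_6 = 2 = 2·5^0
  c_7 = 3 = 3·5^0
  c_8 = 2 = 2·5^0
p-restricted factor λ_0 = (4, 1, 2, 0, 0, 2, 3, 2)

((4, 1, 2, 0, 0, 2, 3, 2),)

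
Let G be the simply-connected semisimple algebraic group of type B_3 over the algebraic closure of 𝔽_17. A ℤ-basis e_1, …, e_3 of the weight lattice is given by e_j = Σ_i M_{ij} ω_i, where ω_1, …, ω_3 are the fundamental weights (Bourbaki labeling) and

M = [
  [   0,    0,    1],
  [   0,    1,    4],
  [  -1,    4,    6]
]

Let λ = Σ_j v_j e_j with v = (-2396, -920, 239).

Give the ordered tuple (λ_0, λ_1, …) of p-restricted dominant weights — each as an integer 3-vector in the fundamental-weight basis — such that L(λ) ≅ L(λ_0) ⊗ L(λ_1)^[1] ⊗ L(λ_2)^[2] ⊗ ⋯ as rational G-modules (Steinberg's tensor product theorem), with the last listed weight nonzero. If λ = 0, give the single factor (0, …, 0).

Converting to the ω-basis (c_i = row i of M dotted with v = (-2396, -920, 239)):
  c_1 = (0)·(-2396) + (0)·(-920) + 1·239 = 239
  c_2 = (0)·(-2396) + (1)·(-920) + 4·239 = 36
  c_3 = (-1)·(-2396) + (4)·(-920) + 6·239 = 150
Writing each c_i in base p = 17:
  c_1 = 239 = 1·17^0 + 14·17^1
  c_2 = 36 = 2·17^0 + 2·17^1
  c_3 = 150 = 14·17^0 + 8·17^1
Factor λ_0 = (1, 2, 14)
Factor λ_1 = (14, 2, 8)

((1, 2, 14), (14, 2, 8))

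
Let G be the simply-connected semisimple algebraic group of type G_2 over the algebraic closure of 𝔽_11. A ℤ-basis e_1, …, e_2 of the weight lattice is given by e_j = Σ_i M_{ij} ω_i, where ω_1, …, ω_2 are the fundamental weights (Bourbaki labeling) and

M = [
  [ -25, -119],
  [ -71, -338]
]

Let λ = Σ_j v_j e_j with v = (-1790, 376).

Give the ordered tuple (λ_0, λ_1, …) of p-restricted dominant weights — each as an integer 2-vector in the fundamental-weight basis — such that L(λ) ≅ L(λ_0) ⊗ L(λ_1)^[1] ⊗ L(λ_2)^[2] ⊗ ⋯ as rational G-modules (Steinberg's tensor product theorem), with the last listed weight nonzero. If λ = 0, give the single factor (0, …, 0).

((6, 2),)

Change of basis e → ω: c = M·v where v = (-1790, 376):
  c_1 = (-25)·(-1790) + (-119)·(376) = 6
  c_2 = (-71)·(-1790) + (-338)·(376) = 2
Expand coordinatewise in base 11:
  c_1 = 6 = 6·11^0
  c_2 = 2 = 2·11^0
Factor λ_0 = (6, 2)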